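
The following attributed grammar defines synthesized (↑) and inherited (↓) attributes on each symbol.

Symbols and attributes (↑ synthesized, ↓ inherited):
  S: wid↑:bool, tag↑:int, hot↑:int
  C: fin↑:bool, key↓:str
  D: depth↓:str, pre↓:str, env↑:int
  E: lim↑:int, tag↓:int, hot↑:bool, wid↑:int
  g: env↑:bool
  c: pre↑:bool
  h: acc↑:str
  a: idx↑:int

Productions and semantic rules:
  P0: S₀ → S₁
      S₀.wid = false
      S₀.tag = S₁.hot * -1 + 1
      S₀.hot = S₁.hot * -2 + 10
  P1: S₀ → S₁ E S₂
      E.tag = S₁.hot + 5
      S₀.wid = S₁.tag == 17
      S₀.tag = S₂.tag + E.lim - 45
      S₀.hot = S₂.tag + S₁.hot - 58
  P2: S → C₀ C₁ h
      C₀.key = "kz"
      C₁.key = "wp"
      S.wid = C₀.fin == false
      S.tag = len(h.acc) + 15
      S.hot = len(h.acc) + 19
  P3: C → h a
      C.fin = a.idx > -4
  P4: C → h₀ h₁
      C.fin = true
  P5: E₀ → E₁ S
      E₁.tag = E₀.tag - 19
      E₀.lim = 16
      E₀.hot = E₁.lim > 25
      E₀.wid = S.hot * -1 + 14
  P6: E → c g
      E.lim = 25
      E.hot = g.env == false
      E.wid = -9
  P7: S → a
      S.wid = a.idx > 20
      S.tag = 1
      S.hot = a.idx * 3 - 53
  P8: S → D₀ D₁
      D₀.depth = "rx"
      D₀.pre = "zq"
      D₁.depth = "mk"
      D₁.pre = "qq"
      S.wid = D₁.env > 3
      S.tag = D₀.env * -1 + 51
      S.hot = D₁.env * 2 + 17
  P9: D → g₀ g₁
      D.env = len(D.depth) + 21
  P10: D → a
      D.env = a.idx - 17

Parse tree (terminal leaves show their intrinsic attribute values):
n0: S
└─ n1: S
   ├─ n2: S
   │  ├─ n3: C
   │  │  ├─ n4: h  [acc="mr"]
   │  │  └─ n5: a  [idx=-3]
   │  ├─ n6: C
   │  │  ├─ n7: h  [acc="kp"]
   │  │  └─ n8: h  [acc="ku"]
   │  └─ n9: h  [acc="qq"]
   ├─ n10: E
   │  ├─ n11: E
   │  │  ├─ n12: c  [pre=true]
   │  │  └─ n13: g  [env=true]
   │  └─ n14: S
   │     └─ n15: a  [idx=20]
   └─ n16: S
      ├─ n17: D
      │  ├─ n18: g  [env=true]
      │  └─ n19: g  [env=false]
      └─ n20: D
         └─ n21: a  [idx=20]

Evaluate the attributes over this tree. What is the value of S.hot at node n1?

1. n3.key = "kz"  ["kz"]
2. n4.acc = "mr"  [terminal]
3. n5.idx = -3  [terminal]
4. n3.fin = true  [a.idx > -4]
5. n6.key = "wp"  ["wp"]
6. n7.acc = "kp"  [terminal]
7. n8.acc = "ku"  [terminal]
8. n6.fin = true  [true]
9. n9.acc = "qq"  [terminal]
10. n2.wid = false  [C₀.fin == false]
11. n2.tag = 17  [len(h.acc) + 15]
12. n2.hot = 21  [len(h.acc) + 19]
13. n10.tag = 26  [S₁.hot + 5]
14. n11.tag = 7  [E₀.tag - 19]
15. n12.pre = true  [terminal]
16. n13.env = true  [terminal]
17. n11.lim = 25  [25]
18. n11.hot = false  [g.env == false]
19. n11.wid = -9  [-9]
20. n15.idx = 20  [terminal]
21. n14.wid = false  [a.idx > 20]
22. n14.tag = 1  [1]
23. n14.hot = 7  [a.idx * 3 - 53]
24. n10.lim = 16  [16]
25. n10.hot = false  [E₁.lim > 25]
26. n10.wid = 7  [S.hot * -1 + 14]
27. n17.depth = "rx"  ["rx"]
28. n17.pre = "zq"  ["zq"]
29. n18.env = true  [terminal]
30. n19.env = false  [terminal]
31. n17.env = 23  [len(D.depth) + 21]
32. n20.depth = "mk"  ["mk"]
33. n20.pre = "qq"  ["qq"]
34. n21.idx = 20  [terminal]
35. n20.env = 3  [a.idx - 17]
36. n16.wid = false  [D₁.env > 3]
37. n16.tag = 28  [D₀.env * -1 + 51]
38. n16.hot = 23  [D₁.env * 2 + 17]
39. n1.wid = true  [S₁.tag == 17]
40. n1.tag = -1  [S₂.tag + E.lim - 45]
41. n1.hot = -9  [S₂.tag + S₁.hot - 58]
42. n0.wid = false  [false]
43. n0.tag = 10  [S₁.hot * -1 + 1]
44. n0.hot = 28  [S₁.hot * -2 + 10]

-9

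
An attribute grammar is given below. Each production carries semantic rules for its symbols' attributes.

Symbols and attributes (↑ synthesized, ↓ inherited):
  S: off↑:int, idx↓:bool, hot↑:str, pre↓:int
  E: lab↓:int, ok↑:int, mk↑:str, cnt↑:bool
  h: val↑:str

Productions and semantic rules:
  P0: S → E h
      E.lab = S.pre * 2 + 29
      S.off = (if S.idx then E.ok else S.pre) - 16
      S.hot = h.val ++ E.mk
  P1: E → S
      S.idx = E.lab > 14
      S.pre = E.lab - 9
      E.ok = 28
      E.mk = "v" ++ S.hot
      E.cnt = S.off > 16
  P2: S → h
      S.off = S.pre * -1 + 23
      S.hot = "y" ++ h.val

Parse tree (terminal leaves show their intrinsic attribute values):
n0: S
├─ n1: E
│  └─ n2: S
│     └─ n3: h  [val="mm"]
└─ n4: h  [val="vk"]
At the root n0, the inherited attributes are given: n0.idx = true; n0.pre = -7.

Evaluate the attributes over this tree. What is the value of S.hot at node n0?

"vkvymm"

1. n0.idx = true  [given at root]
2. n0.pre = -7  [given at root]
3. n1.lab = 15  [S.pre * 2 + 29]
4. n2.idx = true  [E.lab > 14]
5. n2.pre = 6  [E.lab - 9]
6. n3.val = "mm"  [terminal]
7. n2.off = 17  [S.pre * -1 + 23]
8. n2.hot = "ymm"  ["y" ++ h.val]
9. n1.ok = 28  [28]
10. n1.mk = "vymm"  ["v" ++ S.hot]
11. n1.cnt = true  [S.off > 16]
12. n4.val = "vk"  [terminal]
13. n0.off = 12  [(if S.idx then E.ok else S.pre) - 16]
14. n0.hot = "vkvymm"  [h.val ++ E.mk]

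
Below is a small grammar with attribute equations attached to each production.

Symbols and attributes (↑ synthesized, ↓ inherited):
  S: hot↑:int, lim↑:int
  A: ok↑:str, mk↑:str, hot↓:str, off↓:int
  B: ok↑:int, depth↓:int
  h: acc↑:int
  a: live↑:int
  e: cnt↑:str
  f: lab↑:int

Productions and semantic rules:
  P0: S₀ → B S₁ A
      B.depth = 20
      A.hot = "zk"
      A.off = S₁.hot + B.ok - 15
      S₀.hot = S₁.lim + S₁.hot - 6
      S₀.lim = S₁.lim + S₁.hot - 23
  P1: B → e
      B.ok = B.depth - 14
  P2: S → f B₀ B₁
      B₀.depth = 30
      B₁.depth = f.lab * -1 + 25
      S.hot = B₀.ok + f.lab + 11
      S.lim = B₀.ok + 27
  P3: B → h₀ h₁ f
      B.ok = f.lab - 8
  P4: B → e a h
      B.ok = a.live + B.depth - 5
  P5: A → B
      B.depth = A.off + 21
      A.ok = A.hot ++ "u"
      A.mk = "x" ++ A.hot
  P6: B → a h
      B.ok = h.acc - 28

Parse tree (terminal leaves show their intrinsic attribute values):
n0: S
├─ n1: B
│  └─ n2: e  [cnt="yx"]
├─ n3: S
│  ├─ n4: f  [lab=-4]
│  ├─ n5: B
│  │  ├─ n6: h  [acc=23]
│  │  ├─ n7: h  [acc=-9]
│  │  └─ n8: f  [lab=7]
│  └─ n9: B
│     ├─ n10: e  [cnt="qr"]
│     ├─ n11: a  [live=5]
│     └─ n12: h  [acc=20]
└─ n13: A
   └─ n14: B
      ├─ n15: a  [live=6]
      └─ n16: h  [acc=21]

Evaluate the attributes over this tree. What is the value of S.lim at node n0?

9

1. n1.depth = 20  [20]
2. n2.cnt = "yx"  [terminal]
3. n1.ok = 6  [B.depth - 14]
4. n4.lab = -4  [terminal]
5. n5.depth = 30  [30]
6. n6.acc = 23  [terminal]
7. n7.acc = -9  [terminal]
8. n8.lab = 7  [terminal]
9. n5.ok = -1  [f.lab - 8]
10. n9.depth = 29  [f.lab * -1 + 25]
11. n10.cnt = "qr"  [terminal]
12. n11.live = 5  [terminal]
13. n12.acc = 20  [terminal]
14. n9.ok = 29  [a.live + B.depth - 5]
15. n3.hot = 6  [B₀.ok + f.lab + 11]
16. n3.lim = 26  [B₀.ok + 27]
17. n13.hot = "zk"  ["zk"]
18. n13.off = -3  [S₁.hot + B.ok - 15]
19. n14.depth = 18  [A.off + 21]
20. n15.live = 6  [terminal]
21. n16.acc = 21  [terminal]
22. n14.ok = -7  [h.acc - 28]
23. n13.ok = "zku"  [A.hot ++ "u"]
24. n13.mk = "xzk"  ["x" ++ A.hot]
25. n0.hot = 26  [S₁.lim + S₁.hot - 6]
26. n0.lim = 9  [S₁.lim + S₁.hot - 23]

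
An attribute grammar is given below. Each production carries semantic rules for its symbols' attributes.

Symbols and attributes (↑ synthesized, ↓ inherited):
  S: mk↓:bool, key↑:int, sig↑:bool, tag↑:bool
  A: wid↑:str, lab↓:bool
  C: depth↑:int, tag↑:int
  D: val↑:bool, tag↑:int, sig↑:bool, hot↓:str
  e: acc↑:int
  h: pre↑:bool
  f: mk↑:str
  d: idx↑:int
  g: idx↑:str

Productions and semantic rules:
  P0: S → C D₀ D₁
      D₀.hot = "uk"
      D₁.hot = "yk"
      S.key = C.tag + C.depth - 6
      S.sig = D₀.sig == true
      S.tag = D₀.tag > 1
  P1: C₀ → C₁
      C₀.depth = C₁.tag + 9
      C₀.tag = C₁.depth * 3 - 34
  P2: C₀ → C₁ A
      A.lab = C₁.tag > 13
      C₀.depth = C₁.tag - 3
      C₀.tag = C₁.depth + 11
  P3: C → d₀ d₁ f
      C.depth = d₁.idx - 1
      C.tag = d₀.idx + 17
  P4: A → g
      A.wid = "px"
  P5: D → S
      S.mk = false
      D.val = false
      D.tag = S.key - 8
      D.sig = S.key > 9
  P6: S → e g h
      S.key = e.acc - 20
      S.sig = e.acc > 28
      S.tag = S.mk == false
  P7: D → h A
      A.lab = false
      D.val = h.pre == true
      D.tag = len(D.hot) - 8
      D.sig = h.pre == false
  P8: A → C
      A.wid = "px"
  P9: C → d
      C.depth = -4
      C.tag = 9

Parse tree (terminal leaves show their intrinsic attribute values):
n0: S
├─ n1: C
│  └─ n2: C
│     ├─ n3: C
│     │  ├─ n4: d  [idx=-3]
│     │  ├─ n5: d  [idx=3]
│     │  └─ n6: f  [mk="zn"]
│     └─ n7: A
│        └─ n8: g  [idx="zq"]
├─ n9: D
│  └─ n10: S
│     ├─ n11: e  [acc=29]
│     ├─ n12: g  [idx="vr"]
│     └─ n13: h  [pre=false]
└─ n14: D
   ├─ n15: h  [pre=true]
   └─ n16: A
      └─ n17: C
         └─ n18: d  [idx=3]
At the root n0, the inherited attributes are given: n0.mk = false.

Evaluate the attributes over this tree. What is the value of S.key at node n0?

15

1. n0.mk = false  [given at root]
2. n4.idx = -3  [terminal]
3. n5.idx = 3  [terminal]
4. n6.mk = "zn"  [terminal]
5. n3.depth = 2  [d₁.idx - 1]
6. n3.tag = 14  [d₀.idx + 17]
7. n7.lab = true  [C₁.tag > 13]
8. n8.idx = "zq"  [terminal]
9. n7.wid = "px"  ["px"]
10. n2.depth = 11  [C₁.tag - 3]
11. n2.tag = 13  [C₁.depth + 11]
12. n1.depth = 22  [C₁.tag + 9]
13. n1.tag = -1  [C₁.depth * 3 - 34]
14. n9.hot = "uk"  ["uk"]
15. n10.mk = false  [false]
16. n11.acc = 29  [terminal]
17. n12.idx = "vr"  [terminal]
18. n13.pre = false  [terminal]
19. n10.key = 9  [e.acc - 20]
20. n10.sig = true  [e.acc > 28]
21. n10.tag = true  [S.mk == false]
22. n9.val = false  [false]
23. n9.tag = 1  [S.key - 8]
24. n9.sig = false  [S.key > 9]
25. n14.hot = "yk"  ["yk"]
26. n15.pre = true  [terminal]
27. n16.lab = false  [false]
28. n18.idx = 3  [terminal]
29. n17.depth = -4  [-4]
30. n17.tag = 9  [9]
31. n16.wid = "px"  ["px"]
32. n14.val = true  [h.pre == true]
33. n14.tag = -6  [len(D.hot) - 8]
34. n14.sig = false  [h.pre == false]
35. n0.key = 15  [C.tag + C.depth - 6]
36. n0.sig = false  [D₀.sig == true]
37. n0.tag = false  [D₀.tag > 1]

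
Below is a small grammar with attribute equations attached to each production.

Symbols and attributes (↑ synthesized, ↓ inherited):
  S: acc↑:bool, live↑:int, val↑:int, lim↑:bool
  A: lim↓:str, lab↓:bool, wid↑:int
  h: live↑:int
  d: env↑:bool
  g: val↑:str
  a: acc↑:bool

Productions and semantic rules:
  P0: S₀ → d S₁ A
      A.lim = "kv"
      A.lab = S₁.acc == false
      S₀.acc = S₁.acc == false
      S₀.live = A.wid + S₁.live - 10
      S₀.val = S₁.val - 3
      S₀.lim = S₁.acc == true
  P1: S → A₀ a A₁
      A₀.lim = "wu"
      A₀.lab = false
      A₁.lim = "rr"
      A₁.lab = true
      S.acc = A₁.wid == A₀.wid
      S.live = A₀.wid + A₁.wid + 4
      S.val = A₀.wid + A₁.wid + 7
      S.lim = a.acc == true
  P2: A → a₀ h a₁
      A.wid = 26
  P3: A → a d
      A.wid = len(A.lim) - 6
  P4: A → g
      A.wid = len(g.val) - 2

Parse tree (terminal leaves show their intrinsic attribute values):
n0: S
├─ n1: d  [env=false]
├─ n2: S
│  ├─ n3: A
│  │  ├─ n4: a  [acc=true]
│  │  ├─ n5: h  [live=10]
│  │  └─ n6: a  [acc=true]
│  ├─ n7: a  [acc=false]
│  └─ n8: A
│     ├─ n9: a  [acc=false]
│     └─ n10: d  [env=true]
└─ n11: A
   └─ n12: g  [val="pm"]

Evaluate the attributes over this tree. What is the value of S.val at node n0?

26

1. n1.env = false  [terminal]
2. n3.lim = "wu"  ["wu"]
3. n3.lab = false  [false]
4. n4.acc = true  [terminal]
5. n5.live = 10  [terminal]
6. n6.acc = true  [terminal]
7. n3.wid = 26  [26]
8. n7.acc = false  [terminal]
9. n8.lim = "rr"  ["rr"]
10. n8.lab = true  [true]
11. n9.acc = false  [terminal]
12. n10.env = true  [terminal]
13. n8.wid = -4  [len(A.lim) - 6]
14. n2.acc = false  [A₁.wid == A₀.wid]
15. n2.live = 26  [A₀.wid + A₁.wid + 4]
16. n2.val = 29  [A₀.wid + A₁.wid + 7]
17. n2.lim = false  [a.acc == true]
18. n11.lim = "kv"  ["kv"]
19. n11.lab = true  [S₁.acc == false]
20. n12.val = "pm"  [terminal]
21. n11.wid = 0  [len(g.val) - 2]
22. n0.acc = true  [S₁.acc == false]
23. n0.live = 16  [A.wid + S₁.live - 10]
24. n0.val = 26  [S₁.val - 3]
25. n0.lim = false  [S₁.acc == true]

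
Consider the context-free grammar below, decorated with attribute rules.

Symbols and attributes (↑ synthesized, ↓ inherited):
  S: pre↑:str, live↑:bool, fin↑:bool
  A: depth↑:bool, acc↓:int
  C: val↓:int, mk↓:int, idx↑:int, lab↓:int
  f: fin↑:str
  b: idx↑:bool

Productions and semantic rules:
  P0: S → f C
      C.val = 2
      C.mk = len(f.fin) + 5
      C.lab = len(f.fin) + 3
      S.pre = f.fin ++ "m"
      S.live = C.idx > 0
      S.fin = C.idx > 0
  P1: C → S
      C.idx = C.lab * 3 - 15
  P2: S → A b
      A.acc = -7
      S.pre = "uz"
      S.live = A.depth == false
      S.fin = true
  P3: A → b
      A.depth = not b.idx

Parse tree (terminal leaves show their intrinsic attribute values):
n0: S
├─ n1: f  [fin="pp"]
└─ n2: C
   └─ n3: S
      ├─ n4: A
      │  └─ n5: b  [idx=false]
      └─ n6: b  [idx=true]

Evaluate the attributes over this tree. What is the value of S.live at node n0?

false

1. n1.fin = "pp"  [terminal]
2. n2.val = 2  [2]
3. n2.mk = 7  [len(f.fin) + 5]
4. n2.lab = 5  [len(f.fin) + 3]
5. n4.acc = -7  [-7]
6. n5.idx = false  [terminal]
7. n4.depth = true  [not b.idx]
8. n6.idx = true  [terminal]
9. n3.pre = "uz"  ["uz"]
10. n3.live = false  [A.depth == false]
11. n3.fin = true  [true]
12. n2.idx = 0  [C.lab * 3 - 15]
13. n0.pre = "ppm"  [f.fin ++ "m"]
14. n0.live = false  [C.idx > 0]
15. n0.fin = false  [C.idx > 0]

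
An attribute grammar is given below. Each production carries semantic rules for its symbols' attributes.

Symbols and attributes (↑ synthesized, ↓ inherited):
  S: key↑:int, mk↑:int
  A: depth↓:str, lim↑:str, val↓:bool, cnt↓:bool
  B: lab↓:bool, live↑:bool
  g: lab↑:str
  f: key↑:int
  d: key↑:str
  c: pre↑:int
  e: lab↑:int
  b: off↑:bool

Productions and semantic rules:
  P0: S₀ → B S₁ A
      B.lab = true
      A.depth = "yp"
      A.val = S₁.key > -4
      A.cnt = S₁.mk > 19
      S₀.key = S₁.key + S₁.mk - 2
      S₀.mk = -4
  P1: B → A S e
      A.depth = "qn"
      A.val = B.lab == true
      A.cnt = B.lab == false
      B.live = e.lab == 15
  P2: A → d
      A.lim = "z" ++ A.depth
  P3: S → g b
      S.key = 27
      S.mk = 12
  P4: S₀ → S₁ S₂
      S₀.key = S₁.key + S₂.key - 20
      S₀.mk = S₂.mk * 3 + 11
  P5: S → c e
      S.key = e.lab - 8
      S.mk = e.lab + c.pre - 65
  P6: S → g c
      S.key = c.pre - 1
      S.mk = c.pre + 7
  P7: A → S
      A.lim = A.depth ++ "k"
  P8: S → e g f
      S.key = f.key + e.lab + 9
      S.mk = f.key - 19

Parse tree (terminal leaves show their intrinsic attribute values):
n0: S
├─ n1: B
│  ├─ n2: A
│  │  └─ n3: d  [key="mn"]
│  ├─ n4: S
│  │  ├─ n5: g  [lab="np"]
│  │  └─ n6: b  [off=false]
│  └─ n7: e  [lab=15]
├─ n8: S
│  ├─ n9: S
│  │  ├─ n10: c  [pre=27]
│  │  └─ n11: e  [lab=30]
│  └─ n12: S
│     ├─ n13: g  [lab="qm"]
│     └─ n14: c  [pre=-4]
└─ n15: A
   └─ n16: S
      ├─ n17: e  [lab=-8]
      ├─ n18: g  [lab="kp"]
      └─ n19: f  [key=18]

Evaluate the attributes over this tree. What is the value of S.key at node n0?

15

1. n1.lab = true  [true]
2. n2.depth = "qn"  ["qn"]
3. n2.val = true  [B.lab == true]
4. n2.cnt = false  [B.lab == false]
5. n3.key = "mn"  [terminal]
6. n2.lim = "zqn"  ["z" ++ A.depth]
7. n5.lab = "np"  [terminal]
8. n6.off = false  [terminal]
9. n4.key = 27  [27]
10. n4.mk = 12  [12]
11. n7.lab = 15  [terminal]
12. n1.live = true  [e.lab == 15]
13. n10.pre = 27  [terminal]
14. n11.lab = 30  [terminal]
15. n9.key = 22  [e.lab - 8]
16. n9.mk = -8  [e.lab + c.pre - 65]
17. n13.lab = "qm"  [terminal]
18. n14.pre = -4  [terminal]
19. n12.key = -5  [c.pre - 1]
20. n12.mk = 3  [c.pre + 7]
21. n8.key = -3  [S₁.key + S₂.key - 20]
22. n8.mk = 20  [S₂.mk * 3 + 11]
23. n15.depth = "yp"  ["yp"]
24. n15.val = true  [S₁.key > -4]
25. n15.cnt = true  [S₁.mk > 19]
26. n17.lab = -8  [terminal]
27. n18.lab = "kp"  [terminal]
28. n19.key = 18  [terminal]
29. n16.key = 19  [f.key + e.lab + 9]
30. n16.mk = -1  [f.key - 19]
31. n15.lim = "ypk"  [A.depth ++ "k"]
32. n0.key = 15  [S₁.key + S₁.mk - 2]
33. n0.mk = -4  [-4]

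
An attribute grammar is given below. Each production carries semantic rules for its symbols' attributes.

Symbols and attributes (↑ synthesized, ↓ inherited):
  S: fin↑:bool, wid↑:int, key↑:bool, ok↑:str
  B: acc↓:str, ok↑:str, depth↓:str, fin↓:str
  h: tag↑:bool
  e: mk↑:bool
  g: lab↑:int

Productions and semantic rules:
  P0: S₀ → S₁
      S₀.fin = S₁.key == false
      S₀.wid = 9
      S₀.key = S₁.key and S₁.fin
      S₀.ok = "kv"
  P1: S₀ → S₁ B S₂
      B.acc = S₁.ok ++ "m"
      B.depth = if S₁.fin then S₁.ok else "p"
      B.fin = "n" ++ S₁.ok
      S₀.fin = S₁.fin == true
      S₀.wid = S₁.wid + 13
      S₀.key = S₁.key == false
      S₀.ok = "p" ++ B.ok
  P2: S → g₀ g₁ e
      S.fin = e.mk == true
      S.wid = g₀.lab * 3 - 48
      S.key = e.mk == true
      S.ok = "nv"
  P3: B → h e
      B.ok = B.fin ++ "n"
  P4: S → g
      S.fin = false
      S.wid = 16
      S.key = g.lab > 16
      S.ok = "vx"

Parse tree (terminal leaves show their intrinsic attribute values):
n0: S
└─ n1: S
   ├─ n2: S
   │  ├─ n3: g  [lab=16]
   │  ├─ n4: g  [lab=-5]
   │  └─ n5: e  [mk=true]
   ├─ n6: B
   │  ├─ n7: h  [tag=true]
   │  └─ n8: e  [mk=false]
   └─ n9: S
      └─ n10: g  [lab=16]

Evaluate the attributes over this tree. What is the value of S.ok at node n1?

1. n3.lab = 16  [terminal]
2. n4.lab = -5  [terminal]
3. n5.mk = true  [terminal]
4. n2.fin = true  [e.mk == true]
5. n2.wid = 0  [g₀.lab * 3 - 48]
6. n2.key = true  [e.mk == true]
7. n2.ok = "nv"  ["nv"]
8. n6.acc = "nvm"  [S₁.ok ++ "m"]
9. n6.depth = "nv"  [if S₁.fin then S₁.ok else "p"]
10. n6.fin = "nnv"  ["n" ++ S₁.ok]
11. n7.tag = true  [terminal]
12. n8.mk = false  [terminal]
13. n6.ok = "nnvn"  [B.fin ++ "n"]
14. n10.lab = 16  [terminal]
15. n9.fin = false  [false]
16. n9.wid = 16  [16]
17. n9.key = false  [g.lab > 16]
18. n9.ok = "vx"  ["vx"]
19. n1.fin = true  [S₁.fin == true]
20. n1.wid = 13  [S₁.wid + 13]
21. n1.key = false  [S₁.key == false]
22. n1.ok = "pnnvn"  ["p" ++ B.ok]
23. n0.fin = true  [S₁.key == false]
24. n0.wid = 9  [9]
25. n0.key = false  [S₁.key and S₁.fin]
26. n0.ok = "kv"  ["kv"]

"pnnvn"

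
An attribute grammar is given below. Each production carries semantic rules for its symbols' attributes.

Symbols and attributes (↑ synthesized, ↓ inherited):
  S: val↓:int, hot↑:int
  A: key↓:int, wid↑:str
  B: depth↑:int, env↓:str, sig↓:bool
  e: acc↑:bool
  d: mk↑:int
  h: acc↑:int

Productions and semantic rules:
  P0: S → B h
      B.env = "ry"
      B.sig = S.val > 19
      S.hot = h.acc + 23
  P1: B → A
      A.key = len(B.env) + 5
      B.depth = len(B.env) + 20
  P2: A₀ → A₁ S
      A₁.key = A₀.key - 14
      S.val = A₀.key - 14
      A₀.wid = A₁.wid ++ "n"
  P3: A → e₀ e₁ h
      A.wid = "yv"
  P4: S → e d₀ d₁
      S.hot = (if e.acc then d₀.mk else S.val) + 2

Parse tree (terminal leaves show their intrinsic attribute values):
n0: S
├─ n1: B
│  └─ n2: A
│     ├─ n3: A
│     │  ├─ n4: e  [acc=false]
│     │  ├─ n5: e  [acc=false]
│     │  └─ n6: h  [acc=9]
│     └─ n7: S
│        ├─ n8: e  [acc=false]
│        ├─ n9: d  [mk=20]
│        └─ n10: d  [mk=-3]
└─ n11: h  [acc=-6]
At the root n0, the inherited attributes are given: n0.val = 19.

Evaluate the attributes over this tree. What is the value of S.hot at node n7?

-5

1. n0.val = 19  [given at root]
2. n1.env = "ry"  ["ry"]
3. n1.sig = false  [S.val > 19]
4. n2.key = 7  [len(B.env) + 5]
5. n3.key = -7  [A₀.key - 14]
6. n4.acc = false  [terminal]
7. n5.acc = false  [terminal]
8. n6.acc = 9  [terminal]
9. n3.wid = "yv"  ["yv"]
10. n7.val = -7  [A₀.key - 14]
11. n8.acc = false  [terminal]
12. n9.mk = 20  [terminal]
13. n10.mk = -3  [terminal]
14. n7.hot = -5  [(if e.acc then d₀.mk else S.val) + 2]
15. n2.wid = "yvn"  [A₁.wid ++ "n"]
16. n1.depth = 22  [len(B.env) + 20]
17. n11.acc = -6  [terminal]
18. n0.hot = 17  [h.acc + 23]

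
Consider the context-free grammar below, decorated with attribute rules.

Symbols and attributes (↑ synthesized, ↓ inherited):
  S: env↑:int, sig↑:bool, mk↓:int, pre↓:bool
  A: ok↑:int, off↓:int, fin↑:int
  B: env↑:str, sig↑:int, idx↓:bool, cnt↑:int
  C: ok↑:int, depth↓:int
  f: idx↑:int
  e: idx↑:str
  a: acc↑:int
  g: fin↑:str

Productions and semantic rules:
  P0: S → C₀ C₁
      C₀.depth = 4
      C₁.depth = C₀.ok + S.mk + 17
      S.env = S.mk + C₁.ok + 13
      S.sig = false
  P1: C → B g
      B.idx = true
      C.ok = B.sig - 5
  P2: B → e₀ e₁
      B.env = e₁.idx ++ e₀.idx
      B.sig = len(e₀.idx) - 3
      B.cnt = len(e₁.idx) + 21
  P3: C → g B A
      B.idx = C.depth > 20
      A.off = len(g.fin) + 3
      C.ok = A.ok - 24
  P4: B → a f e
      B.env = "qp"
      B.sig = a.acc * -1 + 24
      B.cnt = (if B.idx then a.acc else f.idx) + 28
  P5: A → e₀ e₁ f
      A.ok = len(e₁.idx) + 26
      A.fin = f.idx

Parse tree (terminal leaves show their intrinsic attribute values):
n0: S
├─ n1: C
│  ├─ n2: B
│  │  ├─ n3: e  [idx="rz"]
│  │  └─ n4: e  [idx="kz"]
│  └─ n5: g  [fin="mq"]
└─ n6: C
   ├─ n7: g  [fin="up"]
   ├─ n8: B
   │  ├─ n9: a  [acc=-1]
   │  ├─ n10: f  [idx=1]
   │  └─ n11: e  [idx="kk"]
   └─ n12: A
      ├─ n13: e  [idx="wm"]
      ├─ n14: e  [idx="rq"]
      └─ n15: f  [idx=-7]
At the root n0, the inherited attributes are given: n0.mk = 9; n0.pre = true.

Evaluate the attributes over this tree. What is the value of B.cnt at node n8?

29

1. n0.mk = 9  [given at root]
2. n0.pre = true  [given at root]
3. n1.depth = 4  [4]
4. n2.idx = true  [true]
5. n3.idx = "rz"  [terminal]
6. n4.idx = "kz"  [terminal]
7. n2.env = "kzrz"  [e₁.idx ++ e₀.idx]
8. n2.sig = -1  [len(e₀.idx) - 3]
9. n2.cnt = 23  [len(e₁.idx) + 21]
10. n5.fin = "mq"  [terminal]
11. n1.ok = -6  [B.sig - 5]
12. n6.depth = 20  [C₀.ok + S.mk + 17]
13. n7.fin = "up"  [terminal]
14. n8.idx = false  [C.depth > 20]
15. n9.acc = -1  [terminal]
16. n10.idx = 1  [terminal]
17. n11.idx = "kk"  [terminal]
18. n8.env = "qp"  ["qp"]
19. n8.sig = 25  [a.acc * -1 + 24]
20. n8.cnt = 29  [(if B.idx then a.acc else f.idx) + 28]
21. n12.off = 5  [len(g.fin) + 3]
22. n13.idx = "wm"  [terminal]
23. n14.idx = "rq"  [terminal]
24. n15.idx = -7  [terminal]
25. n12.ok = 28  [len(e₁.idx) + 26]
26. n12.fin = -7  [f.idx]
27. n6.ok = 4  [A.ok - 24]
28. n0.env = 26  [S.mk + C₁.ok + 13]
29. n0.sig = false  [false]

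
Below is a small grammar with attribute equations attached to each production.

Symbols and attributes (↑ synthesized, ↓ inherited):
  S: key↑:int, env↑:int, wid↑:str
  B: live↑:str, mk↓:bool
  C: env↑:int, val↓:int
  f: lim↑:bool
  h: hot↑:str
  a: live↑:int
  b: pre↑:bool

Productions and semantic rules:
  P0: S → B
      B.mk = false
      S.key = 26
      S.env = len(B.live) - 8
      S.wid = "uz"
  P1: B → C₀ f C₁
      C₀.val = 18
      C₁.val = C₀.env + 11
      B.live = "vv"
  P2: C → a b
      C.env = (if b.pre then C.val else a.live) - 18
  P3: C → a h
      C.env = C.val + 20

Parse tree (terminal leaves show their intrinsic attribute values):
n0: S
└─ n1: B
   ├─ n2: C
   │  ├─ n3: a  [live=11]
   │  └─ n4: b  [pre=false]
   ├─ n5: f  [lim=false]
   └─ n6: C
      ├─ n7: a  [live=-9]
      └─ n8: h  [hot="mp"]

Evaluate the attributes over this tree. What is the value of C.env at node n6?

24

1. n1.mk = false  [false]
2. n2.val = 18  [18]
3. n3.live = 11  [terminal]
4. n4.pre = false  [terminal]
5. n2.env = -7  [(if b.pre then C.val else a.live) - 18]
6. n5.lim = false  [terminal]
7. n6.val = 4  [C₀.env + 11]
8. n7.live = -9  [terminal]
9. n8.hot = "mp"  [terminal]
10. n6.env = 24  [C.val + 20]
11. n1.live = "vv"  ["vv"]
12. n0.key = 26  [26]
13. n0.env = -6  [len(B.live) - 8]
14. n0.wid = "uz"  ["uz"]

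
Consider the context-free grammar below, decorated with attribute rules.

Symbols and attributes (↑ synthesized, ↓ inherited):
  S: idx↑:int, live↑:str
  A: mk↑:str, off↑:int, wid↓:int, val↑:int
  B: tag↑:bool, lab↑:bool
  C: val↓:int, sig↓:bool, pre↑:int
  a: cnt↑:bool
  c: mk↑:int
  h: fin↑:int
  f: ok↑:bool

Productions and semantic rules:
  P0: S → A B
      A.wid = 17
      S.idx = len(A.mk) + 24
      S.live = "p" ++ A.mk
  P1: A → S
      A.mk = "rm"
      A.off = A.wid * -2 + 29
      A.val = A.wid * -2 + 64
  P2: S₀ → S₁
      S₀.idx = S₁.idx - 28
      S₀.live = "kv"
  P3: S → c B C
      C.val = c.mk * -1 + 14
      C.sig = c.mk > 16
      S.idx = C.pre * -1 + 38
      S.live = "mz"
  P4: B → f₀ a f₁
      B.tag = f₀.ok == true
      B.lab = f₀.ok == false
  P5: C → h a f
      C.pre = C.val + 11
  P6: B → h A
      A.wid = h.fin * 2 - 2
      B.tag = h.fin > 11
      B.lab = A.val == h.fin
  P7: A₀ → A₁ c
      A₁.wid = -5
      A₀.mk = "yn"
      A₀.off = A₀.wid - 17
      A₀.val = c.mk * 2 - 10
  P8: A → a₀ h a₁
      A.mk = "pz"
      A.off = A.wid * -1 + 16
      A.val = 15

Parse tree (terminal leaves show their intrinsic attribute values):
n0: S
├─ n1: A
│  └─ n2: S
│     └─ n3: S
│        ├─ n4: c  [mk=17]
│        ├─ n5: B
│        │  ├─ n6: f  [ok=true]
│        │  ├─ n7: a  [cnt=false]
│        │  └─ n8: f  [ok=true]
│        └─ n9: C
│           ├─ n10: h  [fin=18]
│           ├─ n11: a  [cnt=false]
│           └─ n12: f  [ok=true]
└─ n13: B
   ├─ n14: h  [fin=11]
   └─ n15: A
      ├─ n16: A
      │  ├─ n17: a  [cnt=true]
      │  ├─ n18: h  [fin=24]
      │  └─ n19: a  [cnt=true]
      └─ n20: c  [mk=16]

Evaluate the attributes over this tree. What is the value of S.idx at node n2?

2

1. n1.wid = 17  [17]
2. n4.mk = 17  [terminal]
3. n6.ok = true  [terminal]
4. n7.cnt = false  [terminal]
5. n8.ok = true  [terminal]
6. n5.tag = true  [f₀.ok == true]
7. n5.lab = false  [f₀.ok == false]
8. n9.val = -3  [c.mk * -1 + 14]
9. n9.sig = true  [c.mk > 16]
10. n10.fin = 18  [terminal]
11. n11.cnt = false  [terminal]
12. n12.ok = true  [terminal]
13. n9.pre = 8  [C.val + 11]
14. n3.idx = 30  [C.pre * -1 + 38]
15. n3.live = "mz"  ["mz"]
16. n2.idx = 2  [S₁.idx - 28]
17. n2.live = "kv"  ["kv"]
18. n1.mk = "rm"  ["rm"]
19. n1.off = -5  [A.wid * -2 + 29]
20. n1.val = 30  [A.wid * -2 + 64]
21. n14.fin = 11  [terminal]
22. n15.wid = 20  [h.fin * 2 - 2]
23. n16.wid = -5  [-5]
24. n17.cnt = true  [terminal]
25. n18.fin = 24  [terminal]
26. n19.cnt = true  [terminal]
27. n16.mk = "pz"  ["pz"]
28. n16.off = 21  [A.wid * -1 + 16]
29. n16.val = 15  [15]
30. n20.mk = 16  [terminal]
31. n15.mk = "yn"  ["yn"]
32. n15.off = 3  [A₀.wid - 17]
33. n15.val = 22  [c.mk * 2 - 10]
34. n13.tag = false  [h.fin > 11]
35. n13.lab = false  [A.val == h.fin]
36. n0.idx = 26  [len(A.mk) + 24]
37. n0.live = "prm"  ["p" ++ A.mk]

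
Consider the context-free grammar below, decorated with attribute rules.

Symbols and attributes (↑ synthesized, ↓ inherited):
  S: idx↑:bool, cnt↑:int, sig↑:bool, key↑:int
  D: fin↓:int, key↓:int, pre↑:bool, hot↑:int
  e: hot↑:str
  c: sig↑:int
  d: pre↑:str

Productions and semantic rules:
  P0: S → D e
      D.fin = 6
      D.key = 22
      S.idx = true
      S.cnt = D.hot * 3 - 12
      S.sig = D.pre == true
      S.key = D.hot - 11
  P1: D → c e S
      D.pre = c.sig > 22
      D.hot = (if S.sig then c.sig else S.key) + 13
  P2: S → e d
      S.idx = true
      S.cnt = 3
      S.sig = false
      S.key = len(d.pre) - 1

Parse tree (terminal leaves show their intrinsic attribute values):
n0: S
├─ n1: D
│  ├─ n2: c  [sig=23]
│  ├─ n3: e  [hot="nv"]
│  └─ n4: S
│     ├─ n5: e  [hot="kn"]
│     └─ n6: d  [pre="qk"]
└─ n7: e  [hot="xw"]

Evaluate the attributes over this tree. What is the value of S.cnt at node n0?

30

1. n1.fin = 6  [6]
2. n1.key = 22  [22]
3. n2.sig = 23  [terminal]
4. n3.hot = "nv"  [terminal]
5. n5.hot = "kn"  [terminal]
6. n6.pre = "qk"  [terminal]
7. n4.idx = true  [true]
8. n4.cnt = 3  [3]
9. n4.sig = false  [false]
10. n4.key = 1  [len(d.pre) - 1]
11. n1.pre = true  [c.sig > 22]
12. n1.hot = 14  [(if S.sig then c.sig else S.key) + 13]
13. n7.hot = "xw"  [terminal]
14. n0.idx = true  [true]
15. n0.cnt = 30  [D.hot * 3 - 12]
16. n0.sig = true  [D.pre == true]
17. n0.key = 3  [D.hot - 11]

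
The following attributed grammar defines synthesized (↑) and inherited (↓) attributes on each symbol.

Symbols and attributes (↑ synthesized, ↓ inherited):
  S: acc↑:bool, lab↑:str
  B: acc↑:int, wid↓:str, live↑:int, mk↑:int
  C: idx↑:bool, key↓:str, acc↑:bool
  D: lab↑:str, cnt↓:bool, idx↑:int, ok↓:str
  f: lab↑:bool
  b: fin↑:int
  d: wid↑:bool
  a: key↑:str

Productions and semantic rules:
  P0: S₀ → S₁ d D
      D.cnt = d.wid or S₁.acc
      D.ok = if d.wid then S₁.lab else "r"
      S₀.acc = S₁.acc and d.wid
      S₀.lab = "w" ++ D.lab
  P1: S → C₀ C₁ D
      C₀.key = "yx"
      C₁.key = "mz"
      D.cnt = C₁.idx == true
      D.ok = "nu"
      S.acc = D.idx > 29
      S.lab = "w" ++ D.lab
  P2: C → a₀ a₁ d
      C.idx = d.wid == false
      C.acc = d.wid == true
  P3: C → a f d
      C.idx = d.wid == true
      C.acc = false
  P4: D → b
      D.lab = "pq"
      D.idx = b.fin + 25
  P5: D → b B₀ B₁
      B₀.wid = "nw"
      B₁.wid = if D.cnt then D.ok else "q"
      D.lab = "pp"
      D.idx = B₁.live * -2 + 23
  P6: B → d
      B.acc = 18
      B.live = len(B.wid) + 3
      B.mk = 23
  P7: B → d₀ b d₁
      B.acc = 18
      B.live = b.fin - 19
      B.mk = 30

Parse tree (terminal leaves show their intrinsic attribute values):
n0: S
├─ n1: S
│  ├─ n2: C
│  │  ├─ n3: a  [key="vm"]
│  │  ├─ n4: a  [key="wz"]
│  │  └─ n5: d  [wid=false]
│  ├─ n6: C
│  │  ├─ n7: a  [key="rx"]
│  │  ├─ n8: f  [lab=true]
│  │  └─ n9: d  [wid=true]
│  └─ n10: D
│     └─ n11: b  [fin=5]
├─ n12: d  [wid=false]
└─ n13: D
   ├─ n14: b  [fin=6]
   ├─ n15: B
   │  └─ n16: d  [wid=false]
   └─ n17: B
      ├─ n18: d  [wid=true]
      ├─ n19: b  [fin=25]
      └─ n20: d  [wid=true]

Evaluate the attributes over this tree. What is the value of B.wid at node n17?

"r"

1. n2.key = "yx"  ["yx"]
2. n3.key = "vm"  [terminal]
3. n4.key = "wz"  [terminal]
4. n5.wid = false  [terminal]
5. n2.idx = true  [d.wid == false]
6. n2.acc = false  [d.wid == true]
7. n6.key = "mz"  ["mz"]
8. n7.key = "rx"  [terminal]
9. n8.lab = true  [terminal]
10. n9.wid = true  [terminal]
11. n6.idx = true  [d.wid == true]
12. n6.acc = false  [false]
13. n10.cnt = true  [C₁.idx == true]
14. n10.ok = "nu"  ["nu"]
15. n11.fin = 5  [terminal]
16. n10.lab = "pq"  ["pq"]
17. n10.idx = 30  [b.fin + 25]
18. n1.acc = true  [D.idx > 29]
19. n1.lab = "wpq"  ["w" ++ D.lab]
20. n12.wid = false  [terminal]
21. n13.cnt = true  [d.wid or S₁.acc]
22. n13.ok = "r"  [if d.wid then S₁.lab else "r"]
23. n14.fin = 6  [terminal]
24. n15.wid = "nw"  ["nw"]
25. n16.wid = false  [terminal]
26. n15.acc = 18  [18]
27. n15.live = 5  [len(B.wid) + 3]
28. n15.mk = 23  [23]
29. n17.wid = "r"  [if D.cnt then D.ok else "q"]
30. n18.wid = true  [terminal]
31. n19.fin = 25  [terminal]
32. n20.wid = true  [terminal]
33. n17.acc = 18  [18]
34. n17.live = 6  [b.fin - 19]
35. n17.mk = 30  [30]
36. n13.lab = "pp"  ["pp"]
37. n13.idx = 11  [B₁.live * -2 + 23]
38. n0.acc = false  [S₁.acc and d.wid]
39. n0.lab = "wpp"  ["w" ++ D.lab]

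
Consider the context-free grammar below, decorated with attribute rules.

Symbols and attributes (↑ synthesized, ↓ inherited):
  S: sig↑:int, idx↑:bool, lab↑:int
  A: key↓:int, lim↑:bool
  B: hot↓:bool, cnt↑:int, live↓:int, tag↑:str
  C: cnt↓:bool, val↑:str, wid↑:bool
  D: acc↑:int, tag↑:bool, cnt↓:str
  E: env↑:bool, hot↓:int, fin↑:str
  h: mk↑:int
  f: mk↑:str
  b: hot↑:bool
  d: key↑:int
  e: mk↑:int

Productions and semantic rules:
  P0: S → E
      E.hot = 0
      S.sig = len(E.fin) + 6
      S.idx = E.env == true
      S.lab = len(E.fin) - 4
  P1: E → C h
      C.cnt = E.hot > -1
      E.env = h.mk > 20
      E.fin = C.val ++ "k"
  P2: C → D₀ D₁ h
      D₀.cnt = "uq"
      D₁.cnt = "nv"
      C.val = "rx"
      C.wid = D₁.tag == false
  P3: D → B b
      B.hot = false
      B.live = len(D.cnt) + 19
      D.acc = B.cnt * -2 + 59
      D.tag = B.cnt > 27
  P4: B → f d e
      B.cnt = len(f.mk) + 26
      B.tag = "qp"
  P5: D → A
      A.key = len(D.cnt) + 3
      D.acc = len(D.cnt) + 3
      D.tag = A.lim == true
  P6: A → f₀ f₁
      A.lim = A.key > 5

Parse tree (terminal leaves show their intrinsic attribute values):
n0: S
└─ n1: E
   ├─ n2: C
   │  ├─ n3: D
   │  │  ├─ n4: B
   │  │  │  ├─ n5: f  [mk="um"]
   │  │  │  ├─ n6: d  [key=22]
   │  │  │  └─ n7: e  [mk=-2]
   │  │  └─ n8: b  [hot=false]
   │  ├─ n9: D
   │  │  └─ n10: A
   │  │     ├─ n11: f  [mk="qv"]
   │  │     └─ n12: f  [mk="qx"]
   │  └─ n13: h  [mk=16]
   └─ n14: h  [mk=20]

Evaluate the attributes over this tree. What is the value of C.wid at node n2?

true

1. n1.hot = 0  [0]
2. n2.cnt = true  [E.hot > -1]
3. n3.cnt = "uq"  ["uq"]
4. n4.hot = false  [false]
5. n4.live = 21  [len(D.cnt) + 19]
6. n5.mk = "um"  [terminal]
7. n6.key = 22  [terminal]
8. n7.mk = -2  [terminal]
9. n4.cnt = 28  [len(f.mk) + 26]
10. n4.tag = "qp"  ["qp"]
11. n8.hot = false  [terminal]
12. n3.acc = 3  [B.cnt * -2 + 59]
13. n3.tag = true  [B.cnt > 27]
14. n9.cnt = "nv"  ["nv"]
15. n10.key = 5  [len(D.cnt) + 3]
16. n11.mk = "qv"  [terminal]
17. n12.mk = "qx"  [terminal]
18. n10.lim = false  [A.key > 5]
19. n9.acc = 5  [len(D.cnt) + 3]
20. n9.tag = false  [A.lim == true]
21. n13.mk = 16  [terminal]
22. n2.val = "rx"  ["rx"]
23. n2.wid = true  [D₁.tag == false]
24. n14.mk = 20  [terminal]
25. n1.env = false  [h.mk > 20]
26. n1.fin = "rxk"  [C.val ++ "k"]
27. n0.sig = 9  [len(E.fin) + 6]
28. n0.idx = false  [E.env == true]
29. n0.lab = -1  [len(E.fin) - 4]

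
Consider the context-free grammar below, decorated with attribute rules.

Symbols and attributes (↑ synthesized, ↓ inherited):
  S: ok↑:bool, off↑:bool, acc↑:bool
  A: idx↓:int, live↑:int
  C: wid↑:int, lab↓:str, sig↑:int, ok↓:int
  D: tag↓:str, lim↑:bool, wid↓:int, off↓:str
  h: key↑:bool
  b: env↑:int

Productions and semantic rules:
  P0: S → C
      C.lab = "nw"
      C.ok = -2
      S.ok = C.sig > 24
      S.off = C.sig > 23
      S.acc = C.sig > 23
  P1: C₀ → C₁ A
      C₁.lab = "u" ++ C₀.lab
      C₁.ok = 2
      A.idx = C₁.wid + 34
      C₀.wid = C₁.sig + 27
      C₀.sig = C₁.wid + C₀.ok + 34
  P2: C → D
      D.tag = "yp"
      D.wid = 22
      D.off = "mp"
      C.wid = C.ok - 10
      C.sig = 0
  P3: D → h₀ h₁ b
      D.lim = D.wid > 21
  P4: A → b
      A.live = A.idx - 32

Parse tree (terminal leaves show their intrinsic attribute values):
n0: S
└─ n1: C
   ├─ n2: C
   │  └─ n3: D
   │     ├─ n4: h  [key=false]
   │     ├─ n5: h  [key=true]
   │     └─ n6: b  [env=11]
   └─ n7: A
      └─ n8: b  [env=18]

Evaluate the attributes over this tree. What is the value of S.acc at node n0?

true

1. n1.lab = "nw"  ["nw"]
2. n1.ok = -2  [-2]
3. n2.lab = "unw"  ["u" ++ C₀.lab]
4. n2.ok = 2  [2]
5. n3.tag = "yp"  ["yp"]
6. n3.wid = 22  [22]
7. n3.off = "mp"  ["mp"]
8. n4.key = false  [terminal]
9. n5.key = true  [terminal]
10. n6.env = 11  [terminal]
11. n3.lim = true  [D.wid > 21]
12. n2.wid = -8  [C.ok - 10]
13. n2.sig = 0  [0]
14. n7.idx = 26  [C₁.wid + 34]
15. n8.env = 18  [terminal]
16. n7.live = -6  [A.idx - 32]
17. n1.wid = 27  [C₁.sig + 27]
18. n1.sig = 24  [C₁.wid + C₀.ok + 34]
19. n0.ok = false  [C.sig > 24]
20. n0.off = true  [C.sig > 23]
21. n0.acc = true  [C.sig > 23]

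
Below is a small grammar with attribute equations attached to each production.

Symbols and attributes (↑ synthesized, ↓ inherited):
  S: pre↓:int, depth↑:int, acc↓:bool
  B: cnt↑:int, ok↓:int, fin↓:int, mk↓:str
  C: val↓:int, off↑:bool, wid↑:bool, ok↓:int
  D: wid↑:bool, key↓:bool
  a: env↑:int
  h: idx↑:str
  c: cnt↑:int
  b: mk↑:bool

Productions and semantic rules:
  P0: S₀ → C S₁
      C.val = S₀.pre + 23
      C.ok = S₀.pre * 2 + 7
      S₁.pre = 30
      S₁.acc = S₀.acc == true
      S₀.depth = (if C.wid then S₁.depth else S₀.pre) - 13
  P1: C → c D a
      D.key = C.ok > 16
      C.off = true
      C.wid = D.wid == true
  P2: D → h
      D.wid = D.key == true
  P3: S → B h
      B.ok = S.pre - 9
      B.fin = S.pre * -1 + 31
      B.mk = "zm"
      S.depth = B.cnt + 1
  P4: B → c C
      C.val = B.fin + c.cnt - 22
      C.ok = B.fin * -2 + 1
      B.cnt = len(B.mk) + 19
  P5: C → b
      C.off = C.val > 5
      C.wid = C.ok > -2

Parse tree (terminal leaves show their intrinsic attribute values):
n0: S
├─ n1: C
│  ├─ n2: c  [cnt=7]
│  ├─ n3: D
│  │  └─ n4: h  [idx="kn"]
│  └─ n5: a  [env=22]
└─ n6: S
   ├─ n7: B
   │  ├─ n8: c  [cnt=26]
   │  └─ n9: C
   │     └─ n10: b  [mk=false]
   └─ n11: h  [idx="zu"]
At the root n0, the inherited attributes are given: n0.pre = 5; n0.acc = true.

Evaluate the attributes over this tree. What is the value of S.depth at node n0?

1. n0.pre = 5  [given at root]
2. n0.acc = true  [given at root]
3. n1.val = 28  [S₀.pre + 23]
4. n1.ok = 17  [S₀.pre * 2 + 7]
5. n2.cnt = 7  [terminal]
6. n3.key = true  [C.ok > 16]
7. n4.idx = "kn"  [terminal]
8. n3.wid = true  [D.key == true]
9. n5.env = 22  [terminal]
10. n1.off = true  [true]
11. n1.wid = true  [D.wid == true]
12. n6.pre = 30  [30]
13. n6.acc = true  [S₀.acc == true]
14. n7.ok = 21  [S.pre - 9]
15. n7.fin = 1  [S.pre * -1 + 31]
16. n7.mk = "zm"  ["zm"]
17. n8.cnt = 26  [terminal]
18. n9.val = 5  [B.fin + c.cnt - 22]
19. n9.ok = -1  [B.fin * -2 + 1]
20. n10.mk = false  [terminal]
21. n9.off = false  [C.val > 5]
22. n9.wid = true  [C.ok > -2]
23. n7.cnt = 21  [len(B.mk) + 19]
24. n11.idx = "zu"  [terminal]
25. n6.depth = 22  [B.cnt + 1]
26. n0.depth = 9  [(if C.wid then S₁.depth else S₀.pre) - 13]

9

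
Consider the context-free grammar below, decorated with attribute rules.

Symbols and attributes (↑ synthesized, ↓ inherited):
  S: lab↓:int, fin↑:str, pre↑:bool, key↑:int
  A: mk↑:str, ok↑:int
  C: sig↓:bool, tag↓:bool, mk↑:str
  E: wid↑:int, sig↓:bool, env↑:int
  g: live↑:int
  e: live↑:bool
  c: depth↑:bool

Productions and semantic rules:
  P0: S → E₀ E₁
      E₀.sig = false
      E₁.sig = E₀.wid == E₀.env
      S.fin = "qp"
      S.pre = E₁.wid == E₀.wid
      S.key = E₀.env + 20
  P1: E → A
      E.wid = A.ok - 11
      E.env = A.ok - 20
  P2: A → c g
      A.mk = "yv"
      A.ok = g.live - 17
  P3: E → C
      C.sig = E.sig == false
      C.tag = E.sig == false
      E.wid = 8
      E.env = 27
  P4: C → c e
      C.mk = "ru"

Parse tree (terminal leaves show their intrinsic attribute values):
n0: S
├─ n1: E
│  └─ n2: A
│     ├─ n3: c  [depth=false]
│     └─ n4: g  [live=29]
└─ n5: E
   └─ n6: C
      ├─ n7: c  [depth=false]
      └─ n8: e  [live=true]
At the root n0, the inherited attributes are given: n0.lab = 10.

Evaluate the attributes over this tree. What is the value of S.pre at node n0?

false

1. n0.lab = 10  [given at root]
2. n1.sig = false  [false]
3. n3.depth = false  [terminal]
4. n4.live = 29  [terminal]
5. n2.mk = "yv"  ["yv"]
6. n2.ok = 12  [g.live - 17]
7. n1.wid = 1  [A.ok - 11]
8. n1.env = -8  [A.ok - 20]
9. n5.sig = false  [E₀.wid == E₀.env]
10. n6.sig = true  [E.sig == false]
11. n6.tag = true  [E.sig == false]
12. n7.depth = false  [terminal]
13. n8.live = true  [terminal]
14. n6.mk = "ru"  ["ru"]
15. n5.wid = 8  [8]
16. n5.env = 27  [27]
17. n0.fin = "qp"  ["qp"]
18. n0.pre = false  [E₁.wid == E₀.wid]
19. n0.key = 12  [E₀.env + 20]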